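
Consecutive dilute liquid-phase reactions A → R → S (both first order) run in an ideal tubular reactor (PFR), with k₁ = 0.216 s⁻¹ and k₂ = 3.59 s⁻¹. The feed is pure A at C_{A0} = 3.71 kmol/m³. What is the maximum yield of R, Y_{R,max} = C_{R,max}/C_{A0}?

At the optimum, C_{R,max}/C_{A0} = (k₁/k₂)^[k₂/(k₂−k₁)].
= (0.216/3.59)^(3.59/(3.59−0.216)) = (0.06017)^(1.064) = 0.05026.

0.0503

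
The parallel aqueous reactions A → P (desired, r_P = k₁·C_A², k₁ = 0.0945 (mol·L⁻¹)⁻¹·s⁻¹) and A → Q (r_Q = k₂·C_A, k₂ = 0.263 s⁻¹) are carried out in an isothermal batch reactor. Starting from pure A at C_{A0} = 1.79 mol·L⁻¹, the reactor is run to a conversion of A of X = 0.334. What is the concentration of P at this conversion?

0.208 mol·L⁻¹

C_A = C_{A0}(1−X) = 1.192 mol·L⁻¹.
Along a PFR/batch, dC_Q/dC_A = −r_Q/(r_P+r_Q) = −k₂/(k₂+k₁·C_A).
Integrating from C_{A0} to C_A: C_Q = (0.263/0.0945)·ln[(0.263+0.0945·1.79)/(0.263+0.0945·1.19)] = 2.783·ln(0.4322/0.3757) = 0.3899 mol·L⁻¹.
Then C_P = (C_{A0}−C_A) − C_Q = 0.5979 − 0.3899 = 0.2079 mol·L⁻¹.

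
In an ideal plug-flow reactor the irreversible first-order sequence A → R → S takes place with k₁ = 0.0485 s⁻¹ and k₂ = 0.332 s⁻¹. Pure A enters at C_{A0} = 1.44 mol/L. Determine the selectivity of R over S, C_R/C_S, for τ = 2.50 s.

2.07

For first-order series with pure A initially, C_R(τ) = k₁C_{A0}/(k₂−k₁)·(e^(−k₁τ) − e^(−k₂τ)).
e^(−k₁τ) = e^(−0.0485×2.50) = e^(−0.1212) = 0.8858; e^(−k₂τ) = e^(−0.8300) = 0.4360.
C_R = 0.0485×1.44/(0.332−0.0485) × (0.8858−0.4360) = 0.2463×0.4498 = 0.1108 mol/L.
C_A = C_{A0}e^(−k₁τ) = 1.276 mol/L, so C_S = C_{A0}−C_A−C_R = 0.05363 mol/L; C_R/C_S = 2.07.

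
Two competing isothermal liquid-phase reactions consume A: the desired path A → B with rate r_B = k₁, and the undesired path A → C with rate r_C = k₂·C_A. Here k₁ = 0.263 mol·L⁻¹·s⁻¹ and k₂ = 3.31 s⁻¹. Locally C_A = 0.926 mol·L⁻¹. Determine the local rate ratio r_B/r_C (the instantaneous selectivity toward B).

S_{B/C} = r_B/r_C = (k₁)/(k₂·C_A) = (k₁/k₂)·C_A⁻¹.
= (0.263) / (3.31×0.9260) = 0.2630/3.065 = 0.0858.
The undesired path is higher order in A, so low C_A (CSTR or dilute feed) favours B.

0.0858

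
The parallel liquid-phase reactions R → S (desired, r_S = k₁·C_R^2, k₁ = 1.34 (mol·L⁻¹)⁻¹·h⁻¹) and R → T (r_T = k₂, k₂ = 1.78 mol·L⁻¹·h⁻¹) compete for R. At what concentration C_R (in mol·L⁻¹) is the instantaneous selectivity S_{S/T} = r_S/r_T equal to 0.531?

S_{S/T} = (k₁/k₂)·C_R^2 ⇒ C_R = (S·k₂/k₁)^(0.5).
= (0.531×1.78/1.34)^(0.5) = (0.7054)^(0.5) = 0.840 mol·L⁻¹.

0.840 mol·L⁻¹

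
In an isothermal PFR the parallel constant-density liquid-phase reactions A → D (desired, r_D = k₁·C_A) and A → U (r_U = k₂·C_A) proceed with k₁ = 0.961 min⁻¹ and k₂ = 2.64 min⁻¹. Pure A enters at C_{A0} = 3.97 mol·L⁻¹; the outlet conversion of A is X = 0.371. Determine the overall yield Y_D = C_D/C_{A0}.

C_A = C_{A0}(1−X) = 2.497 mol·L⁻¹.
Both paths are first order in A, so the instantaneous fraction to D is constant: dC_D/d(−C_A) = k₁/(k₁+k₂) = 0.2669.
C_D = 0.2669·(C_{A0}−C_A) = 0.2669×1.473 = 0.393 mol·L⁻¹.
Y_D = C_D/C_{A0} = 0.3931/3.97 = 0.0990.

0.0990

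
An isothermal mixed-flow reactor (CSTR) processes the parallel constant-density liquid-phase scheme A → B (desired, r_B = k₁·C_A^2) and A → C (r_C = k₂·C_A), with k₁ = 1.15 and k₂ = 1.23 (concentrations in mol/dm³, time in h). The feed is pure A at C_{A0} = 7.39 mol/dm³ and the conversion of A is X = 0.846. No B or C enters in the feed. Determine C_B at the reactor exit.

3.22 mol/dm³

Exit C_A = C_{A0}(1−X) = 7.39×0.154 = 1.138 mol/dm³.
A CSTR operates uniformly at the exit composition, giving r_B = 1.489 and r_C = 1.400 (each k·C_A^n at C_A = 1.138).
Fraction of consumed A going to B: r_B/(r_B+r_C) = 0.5155.
C_B = 0.5155·C_{A0}·X = 0.5155×7.39×0.846 = 3.22 mol/dm³.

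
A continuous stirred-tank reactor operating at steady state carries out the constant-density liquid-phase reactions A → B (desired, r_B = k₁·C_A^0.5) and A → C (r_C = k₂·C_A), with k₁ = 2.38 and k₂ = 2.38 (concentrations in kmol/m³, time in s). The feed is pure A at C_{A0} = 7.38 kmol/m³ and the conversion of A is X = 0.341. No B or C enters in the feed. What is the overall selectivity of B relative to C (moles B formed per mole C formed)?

Exit C_A = C_{A0}(1−X) = 7.38×0.659 = 4.863 kmol/m³.
Rates in a CSTR are evaluated at the outlet concentration: r_B = 2.38×4.863^0.5 = 5.249, r_C = 2.38×4.863 = 11.57.
Overall selectivity = C_B/C_C = r_Bτ/(r_Cτ) = r_B/r_C = 0.453.

0.453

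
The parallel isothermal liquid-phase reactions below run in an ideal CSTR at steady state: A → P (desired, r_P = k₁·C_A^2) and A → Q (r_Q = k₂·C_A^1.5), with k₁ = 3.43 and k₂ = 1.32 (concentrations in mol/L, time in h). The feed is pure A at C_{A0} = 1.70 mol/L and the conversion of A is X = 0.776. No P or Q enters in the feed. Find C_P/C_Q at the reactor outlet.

Exit C_A = C_{A0}(1−X) = 1.70×0.224 = 0.3808 mol/L.
Rates in a CSTR are evaluated at the outlet concentration: r_P = 3.43×0.3808^2 = 0.4974, r_Q = 1.32×0.3808^1.5 = 0.3102.
Overall selectivity = C_P/C_Q = r_Pτ/(r_Qτ) = r_P/r_Q = 1.60.

1.60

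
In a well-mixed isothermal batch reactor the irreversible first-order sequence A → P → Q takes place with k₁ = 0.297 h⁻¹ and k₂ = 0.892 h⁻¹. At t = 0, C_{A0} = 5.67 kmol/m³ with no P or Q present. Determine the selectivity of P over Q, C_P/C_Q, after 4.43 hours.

0.205

For first-order series with pure A initially, C_P(t) = k₁C_{A0}/(k₂−k₁)·(e^(−k₁t) − e^(−k₂t)).
e^(−k₁t) = e^(−0.297×4.43) = e^(−1.316) = 0.2683; e^(−k₂t) = e^(−3.952) = 0.01922.
C_P = 0.297×5.67/(0.892−0.297) × (0.2683−0.01922) = 2.830×0.2491 = 0.7049 kmol/m³.
C_A = C_{A0}e^(−k₁t) = 1.521 kmol/m³, so C_Q = C_{A0}−C_A−C_P = 3.444 kmol/m³; C_P/C_Q = 0.205.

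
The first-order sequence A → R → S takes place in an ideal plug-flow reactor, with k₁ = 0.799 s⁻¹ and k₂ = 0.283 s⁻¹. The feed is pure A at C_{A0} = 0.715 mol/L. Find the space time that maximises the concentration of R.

2.01 s

For first-order series the maximum of C_R occurs at τ_opt = ln(k₂/k₁)/(k₂−k₁).
= ln(0.283/0.799)/(0.283−0.799) = ln(0.3542)/-0.5160 = -1.038/-0.5160 = 2.01 s.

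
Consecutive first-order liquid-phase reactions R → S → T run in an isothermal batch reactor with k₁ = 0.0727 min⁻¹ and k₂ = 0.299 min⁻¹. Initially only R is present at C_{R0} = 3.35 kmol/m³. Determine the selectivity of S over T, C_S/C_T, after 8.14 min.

For first-order series with pure R initially, C_S(t) = k₁C_{R0}/(k₂−k₁)·(e^(−k₁t) − e^(−k₂t)).
e^(−k₁t) = e^(−0.0727×8.14) = e^(−0.5918) = 0.5533; e^(−k₂t) = e^(−2.434) = 0.08770.
C_S = 0.0727×3.35/(0.299−0.0727) × (0.5533−0.08770) = 1.076×0.4656 = 0.5011 kmol/m³.
C_R = C_{R0}e^(−k₁t) = 1.854 kmol/m³, so C_T = C_{R0}−C_R−C_S = 0.9952 kmol/m³; C_S/C_T = 0.504.

0.504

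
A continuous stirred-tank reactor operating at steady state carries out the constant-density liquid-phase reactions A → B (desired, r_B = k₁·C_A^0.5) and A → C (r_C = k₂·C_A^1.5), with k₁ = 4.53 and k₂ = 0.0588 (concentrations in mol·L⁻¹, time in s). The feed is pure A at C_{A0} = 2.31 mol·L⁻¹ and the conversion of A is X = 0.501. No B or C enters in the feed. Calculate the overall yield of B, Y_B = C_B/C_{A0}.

0.494

Exit C_A = C_{A0}(1−X) = 2.31×0.499 = 1.153 mol·L⁻¹.
A CSTR operates uniformly at the exit composition, giving r_B = 4.864 and r_C = 0.07277 (each k·C_A^n at C_A = 1.153).
Fraction of consumed A going to B: r_B/(r_B+r_C) = 0.9853.
C_B = 0.9853·C_{A0}·X = 0.9853×2.31×0.501 = 1.14 mol·L⁻¹; Y_B = C_B/C_{A0} = 0.494.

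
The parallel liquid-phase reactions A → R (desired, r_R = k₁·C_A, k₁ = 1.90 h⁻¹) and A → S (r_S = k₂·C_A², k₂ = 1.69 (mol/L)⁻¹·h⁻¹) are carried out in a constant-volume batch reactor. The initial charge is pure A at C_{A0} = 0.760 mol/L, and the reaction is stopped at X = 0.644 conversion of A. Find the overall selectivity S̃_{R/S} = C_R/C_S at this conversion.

C_A = C_{A0}(1−X) = 0.2706 mol/L.
Along a PFR/batch, dC_R/dC_A = −r_R/(r_R+r_S) = −k₁/(k₁+k₂·C_A).
Integrating from C_{A0} to C_A: C_R = (1.90/1.69)·ln[(1.90+1.69·0.760)/(1.90+1.69·0.271)] = 1.124·ln(3.184/2.357) = 0.3381 mol/L.
C_S = (C_{A0}−C_A)−C_R = 0.1513 mol/L; S̃_{R/S} = 0.3381/0.1513 = 2.23.

2.23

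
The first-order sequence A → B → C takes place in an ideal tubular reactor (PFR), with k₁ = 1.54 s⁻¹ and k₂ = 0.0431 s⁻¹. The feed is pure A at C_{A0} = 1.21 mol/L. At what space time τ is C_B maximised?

2.39 s

Setting dC_B/dτ = 0 gives τ_opt = ln(k₂/k₁)/(k₂−k₁).
= ln(0.0431/1.54)/(0.0431−1.54) = ln(0.02799)/-1.497 = -3.576/-1.497 = 2.39 s.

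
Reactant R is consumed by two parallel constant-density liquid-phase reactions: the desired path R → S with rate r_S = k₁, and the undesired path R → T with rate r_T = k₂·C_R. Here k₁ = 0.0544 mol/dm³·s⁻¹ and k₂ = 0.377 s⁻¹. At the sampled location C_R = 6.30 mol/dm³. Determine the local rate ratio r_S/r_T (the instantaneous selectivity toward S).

0.0229

S_{S/T} = r_S/r_T = (k₁)/(k₂·C_R) = (k₁/k₂)·C_R⁻¹.
= (0.0544) / (0.377×6.300) = 0.05440/2.375 = 0.0229.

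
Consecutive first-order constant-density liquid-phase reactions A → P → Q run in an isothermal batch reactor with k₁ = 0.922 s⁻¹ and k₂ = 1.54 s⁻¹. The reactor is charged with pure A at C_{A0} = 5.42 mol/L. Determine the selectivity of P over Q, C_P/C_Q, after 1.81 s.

Solving the coupled first-order balances gives C_P(t) = [k₁/(k₂−k₁)]·C_{A0}·(e^(−k₁t) − e^(−k₂t)).
e^(−k₁t) = e^(−0.922×1.81) = e^(−1.669) = 0.1885; e^(−k₂t) = e^(−2.787) = 0.06158.
C_P = 0.922×5.42/(1.54−0.922) × (0.1885−0.06158) = 8.086×0.1269 = 1.026 mol/L.
C_A = C_{A0}e^(−k₁t) = 1.022 mol/L, so C_Q = C_{A0}−C_A−C_P = 3.372 mol/L; C_P/C_Q = 0.304.

0.304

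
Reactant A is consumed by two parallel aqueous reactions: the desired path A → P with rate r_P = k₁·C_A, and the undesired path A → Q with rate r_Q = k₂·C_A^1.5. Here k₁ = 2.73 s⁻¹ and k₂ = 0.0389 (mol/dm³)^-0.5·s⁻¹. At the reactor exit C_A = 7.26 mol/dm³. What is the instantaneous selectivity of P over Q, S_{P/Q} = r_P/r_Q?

S_{P/Q} = r_P/r_Q = (k₁·C_A)/(k₂·C_A^1.5) = (k₁/k₂)·C_A^-0.5.
= (2.73×7.260) / (0.0389×7.260^1.5) = 19.82/0.7609 = 26.0.

26.0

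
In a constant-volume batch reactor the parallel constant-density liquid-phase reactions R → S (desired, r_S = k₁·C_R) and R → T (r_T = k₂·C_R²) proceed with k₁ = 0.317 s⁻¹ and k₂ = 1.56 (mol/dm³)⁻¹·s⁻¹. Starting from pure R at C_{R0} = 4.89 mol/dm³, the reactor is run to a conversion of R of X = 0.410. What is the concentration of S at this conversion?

0.102 mol/dm³

C_R = C_{R0}(1−X) = 2.885 mol/dm³.
Along a PFR/batch, dC_S/dC_R = −r_S/(r_S+r_T) = −k₁/(k₁+k₂·C_R).
Integrating from C_{R0} to C_R: C_S = (0.317/1.56)·ln[(0.317+1.56·4.89)/(0.317+1.56·2.89)] = 0.2032·ln(7.945/4.818) = 0.1017 mol/dm³.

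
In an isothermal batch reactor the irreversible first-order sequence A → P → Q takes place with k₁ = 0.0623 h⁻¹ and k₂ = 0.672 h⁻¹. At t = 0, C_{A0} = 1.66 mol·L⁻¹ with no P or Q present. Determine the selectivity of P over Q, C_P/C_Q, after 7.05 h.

0.224

The intermediate concentration in a first-order A→B→C sequence is C_P = k₁C_{A0}(e^(−k₁t) − e^(−k₂t))/(k₂−k₁).
e^(−k₁t) = e^(−0.0623×7.05) = e^(−0.4392) = 0.6445; e^(−k₂t) = e^(−4.738) = 0.008760.
C_P = 0.0623×1.66/(0.672−0.0623) × (0.6445−0.008760) = 0.1696×0.6358 = 0.1078 mol·L⁻¹.
C_A = C_{A0}e^(−k₁t) = 1.070 mol·L⁻¹, so C_Q = C_{A0}−C_A−C_P = 0.4822 mol·L⁻¹; C_P/C_Q = 0.224.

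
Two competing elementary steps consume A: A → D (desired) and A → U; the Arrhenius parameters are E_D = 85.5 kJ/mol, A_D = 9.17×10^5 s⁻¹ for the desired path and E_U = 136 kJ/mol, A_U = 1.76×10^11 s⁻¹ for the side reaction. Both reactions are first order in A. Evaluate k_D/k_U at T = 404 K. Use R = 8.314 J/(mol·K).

17.6

Since both paths have the same order in A, the concentration cancels and S_{D/U} = k_D/k_U = (A_D/A_U)·exp[(E_U−E_D)/(RT)].
(E_U−E_D)/(RT) = (136−85.5)×10³/(8.314×404) = 50500/3359 = 15.03.
k_D/k_U = (9.17×10^5/1.76×10^11)·exp(15.03) = 5.210×10^-6 × 3.385×10^6 = 17.6.
Since E_D < E_U, lowering the temperature improves selectivity toward D.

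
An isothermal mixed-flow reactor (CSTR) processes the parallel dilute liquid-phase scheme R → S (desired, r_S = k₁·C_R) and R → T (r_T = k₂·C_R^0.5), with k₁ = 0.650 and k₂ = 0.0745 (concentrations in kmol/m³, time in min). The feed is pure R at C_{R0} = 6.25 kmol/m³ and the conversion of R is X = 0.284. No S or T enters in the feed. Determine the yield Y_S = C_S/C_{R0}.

0.269

Exit C_R = C_{R0}(1−X) = 6.25×0.716 = 4.475 kmol/m³.
Rates in a CSTR are evaluated at the outlet concentration: r_S = 0.650×4.475 = 2.909, r_T = 0.0745×4.475^0.5 = 0.1576.
Fraction of consumed R going to S: r_S/(r_S+r_T) = 0.9486.
C_S = 0.9486·C_{R0}·X = 0.9486×6.25×0.284 = 1.68 kmol/m³; Y_S = C_S/C_{R0} = 0.269.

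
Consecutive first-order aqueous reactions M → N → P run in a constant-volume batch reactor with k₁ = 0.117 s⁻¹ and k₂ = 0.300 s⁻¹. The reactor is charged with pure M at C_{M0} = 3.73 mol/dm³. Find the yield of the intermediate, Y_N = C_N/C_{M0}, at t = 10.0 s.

For first-order series with pure M initially, C_N(t) = k₁C_{M0}/(k₂−k₁)·(e^(−k₁t) − e^(−k₂t)).
e^(−k₁t) = e^(−0.117×10.0) = e^(−1.170) = 0.3104; e^(−k₂t) = e^(−3.000) = 0.04979.
C_N = 0.117×3.73/(0.300−0.117) × (0.3104−0.04979) = 2.385×0.2606 = 0.6214 mol/dm³.
Y_N = C_N/C_{M0} = 0.6214/3.73 = 0.167.

0.167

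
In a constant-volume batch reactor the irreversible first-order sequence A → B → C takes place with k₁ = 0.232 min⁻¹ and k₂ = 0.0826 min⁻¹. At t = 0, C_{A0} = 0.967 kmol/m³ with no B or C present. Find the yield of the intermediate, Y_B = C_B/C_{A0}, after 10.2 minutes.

0.523

For first-order series with pure A initially, C_B(t) = k₁C_{A0}/(k₂−k₁)·(e^(−k₁t) − e^(−k₂t)).
e^(−k₁t) = e^(−0.232×10.2) = e^(−2.366) = 0.09382; e^(−k₂t) = e^(−0.8425) = 0.4306.
C_B = 0.232×0.967/(0.0826−0.232) × (0.09382−0.4306) = (-1.502)×(-0.3368) = 0.5058 kmol/m³.
Y_B = C_B/C_{A0} = 0.5058/0.967 = 0.523.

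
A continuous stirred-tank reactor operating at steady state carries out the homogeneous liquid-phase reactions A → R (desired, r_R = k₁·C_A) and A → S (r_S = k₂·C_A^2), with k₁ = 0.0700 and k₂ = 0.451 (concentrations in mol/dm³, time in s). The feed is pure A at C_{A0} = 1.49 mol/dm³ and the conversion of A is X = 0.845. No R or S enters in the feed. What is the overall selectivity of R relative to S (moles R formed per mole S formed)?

0.672

Exit C_A = C_{A0}(1−X) = 1.49×0.155 = 0.2310 mol/dm³.
A CSTR operates uniformly at the exit composition, giving r_R = 0.01617 and r_S = 0.02406 (each k·C_A^n at C_A = 0.2310).
Overall selectivity = C_R/C_S = r_Rτ/(r_Sτ) = r_R/r_S = 0.672.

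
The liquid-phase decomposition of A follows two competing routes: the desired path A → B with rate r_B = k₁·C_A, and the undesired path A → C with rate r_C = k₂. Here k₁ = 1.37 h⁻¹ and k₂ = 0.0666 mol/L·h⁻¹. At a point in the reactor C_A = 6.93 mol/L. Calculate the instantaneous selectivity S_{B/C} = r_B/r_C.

143

S_{B/C} = r_B/r_C = (k₁·C_A)/(k₂) = (k₁/k₂)·C_A.
= (1.37×6.930) / (0.0666) = 9.494/0.06660 = 143.
Since the desired path is higher order in A, keeping C_A high (PFR or concentrated feed) favours B.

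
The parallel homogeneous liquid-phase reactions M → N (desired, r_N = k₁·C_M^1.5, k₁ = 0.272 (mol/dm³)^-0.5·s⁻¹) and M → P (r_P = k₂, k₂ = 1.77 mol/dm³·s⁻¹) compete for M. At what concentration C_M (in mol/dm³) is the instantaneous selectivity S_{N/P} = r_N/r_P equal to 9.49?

15.6 mol/dm³

S_{N/P} = (k₁/k₂)·C_M^1.5 ⇒ C_M = (S·k₂/k₁)^(1/1.5).
= (9.49×1.77/0.272)^(0.6667) = (61.75)^(0.6667) = 15.6 mol/dm³.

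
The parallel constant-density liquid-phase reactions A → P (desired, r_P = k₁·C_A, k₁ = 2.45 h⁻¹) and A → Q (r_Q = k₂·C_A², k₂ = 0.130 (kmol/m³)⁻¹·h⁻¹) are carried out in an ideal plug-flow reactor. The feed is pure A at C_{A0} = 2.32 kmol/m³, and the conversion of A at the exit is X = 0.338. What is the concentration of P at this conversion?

C_A = C_{A0}(1−X) = 1.536 kmol/m³.
Along a PFR/batch, dC_P/dC_A = −r_P/(r_P+r_Q) = −k₁/(k₁+k₂·C_A).
Integrating from C_{A0} to C_A: C_P = (2.45/0.130)·ln[(2.45+0.130·2.32)/(2.45+0.130·1.54)] = 18.85·ln(2.752/2.650) = 0.7115 kmol/m³.

0.711 kmol/m³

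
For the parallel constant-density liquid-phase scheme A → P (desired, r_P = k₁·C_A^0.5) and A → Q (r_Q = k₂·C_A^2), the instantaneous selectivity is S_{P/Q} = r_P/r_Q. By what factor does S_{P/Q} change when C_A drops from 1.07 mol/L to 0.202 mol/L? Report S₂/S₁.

12.2

S_{P/Q} = (k₁/k₂)·C_A^-1.5, so S₂/S₁ = (C_{A,2}/C_{A,1})^-1.5.
= (0.202/1.07)^(-1.5) = (0.1888)^(-1.5) = 12.2.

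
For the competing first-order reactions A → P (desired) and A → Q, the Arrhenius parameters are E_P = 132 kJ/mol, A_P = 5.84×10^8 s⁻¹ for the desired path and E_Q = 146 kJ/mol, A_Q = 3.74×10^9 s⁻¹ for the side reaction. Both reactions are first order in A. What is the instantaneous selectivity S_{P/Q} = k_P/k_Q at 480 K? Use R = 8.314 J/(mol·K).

Since both paths have the same order in A, the concentration cancels and S_{P/Q} = k_P/k_Q = (A_P/A_Q)·exp[(E_Q−E_P)/(RT)].
(E_Q−E_P)/(RT) = (146−132)×10³/(8.314×480) = 14000/3991 = 3.508.
k_P/k_Q = (5.84×10^8/3.74×10^9)·exp(3.508) = 0.1561 × 33.39 = 5.21.

5.21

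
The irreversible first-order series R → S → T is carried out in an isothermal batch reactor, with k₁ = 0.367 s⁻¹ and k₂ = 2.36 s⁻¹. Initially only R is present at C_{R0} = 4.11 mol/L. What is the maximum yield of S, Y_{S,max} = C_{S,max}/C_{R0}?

0.110

For a first-order series the maximum intermediate yield is C_{S,max}/C_{R0} = (k₁/k₂)^[k₂/(k₂−k₁)].
= (0.367/2.36)^(2.36/(2.36−0.367)) = (0.1555)^(1.184) = 0.1104.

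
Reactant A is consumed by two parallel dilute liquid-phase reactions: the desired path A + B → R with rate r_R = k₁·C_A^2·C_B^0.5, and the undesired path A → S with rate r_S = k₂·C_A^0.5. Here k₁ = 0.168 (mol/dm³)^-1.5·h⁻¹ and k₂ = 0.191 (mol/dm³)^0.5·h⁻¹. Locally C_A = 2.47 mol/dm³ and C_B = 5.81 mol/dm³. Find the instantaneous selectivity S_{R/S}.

S_{R/S} = r_R/r_S = (k₁·C_A^2·C_B^0.5)/(k₂·C_A^0.5) = (k₁/k₂)·C_A^1.5·C_B^0.5.
= (0.168×2.470^2×5.810^0.5) / (0.191×2.470^0.5) = 2.471/0.3002 = 8.23.
Since the desired path is higher order in A, keeping C_A high (PFR or concentrated feed) favours R.

8.23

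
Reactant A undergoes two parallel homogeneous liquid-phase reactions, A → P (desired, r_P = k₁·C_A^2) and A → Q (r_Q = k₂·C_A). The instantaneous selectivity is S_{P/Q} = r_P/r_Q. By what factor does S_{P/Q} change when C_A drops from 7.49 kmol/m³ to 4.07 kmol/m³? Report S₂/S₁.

S_{P/Q} = (k₁/k₂)·C_A, so S₂/S₁ = (C_{A,2}/C_{A,1}).
= 4.07/7.49 = 0.543.

0.543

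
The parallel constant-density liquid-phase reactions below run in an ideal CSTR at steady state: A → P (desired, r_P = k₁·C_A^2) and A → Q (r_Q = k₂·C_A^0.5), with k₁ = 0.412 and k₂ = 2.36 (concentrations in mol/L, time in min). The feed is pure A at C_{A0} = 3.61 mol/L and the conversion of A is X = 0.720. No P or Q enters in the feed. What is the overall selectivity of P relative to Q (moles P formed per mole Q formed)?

Exit C_A = C_{A0}(1−X) = 3.61×0.280 = 1.011 mol/L.
Rates in a CSTR are evaluated at the outlet concentration: r_P = 0.412×1.011^2 = 0.4209, r_Q = 2.36×1.011^0.5 = 2.373.
Overall selectivity = C_P/C_Q = r_Pτ/(r_Qτ) = r_P/r_Q = 0.177.

0.177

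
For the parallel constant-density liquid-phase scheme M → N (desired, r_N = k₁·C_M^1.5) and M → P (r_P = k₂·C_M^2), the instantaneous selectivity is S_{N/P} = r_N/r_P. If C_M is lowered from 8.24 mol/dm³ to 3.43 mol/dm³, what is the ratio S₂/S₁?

1.55

S_{N/P} = (k₁/k₂)·C_M^-0.5, so S₂/S₁ = (C_{M,2}/C_{M,1})^-0.5.
= (3.43/8.24)^(-0.5) = (0.4163)^(-0.5) = 1.55.
Selectivity toward N rises as C_M falls — low-concentration operation is favoured.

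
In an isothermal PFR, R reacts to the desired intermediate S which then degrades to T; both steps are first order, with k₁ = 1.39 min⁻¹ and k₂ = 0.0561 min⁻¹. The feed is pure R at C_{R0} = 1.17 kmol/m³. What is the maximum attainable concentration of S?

1.02 kmol/m³

Evaluating C_S at τ_opt = ln(k₂/k₁)/(k₂−k₁) gives C_{S,max}/C_{R0} = (k₁/k₂)^[k₂/(k₂−k₁)].
= (1.39/0.0561)^(0.0561/(0.0561−1.39)) = (24.78)^(-0.04206) = 0.8737.
C_{S,max} = 0.8737×1.17 = 1.02 kmol/m³.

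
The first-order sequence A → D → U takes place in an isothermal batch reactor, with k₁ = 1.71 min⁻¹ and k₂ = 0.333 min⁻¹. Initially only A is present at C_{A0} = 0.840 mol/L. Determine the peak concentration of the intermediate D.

0.566 mol/L

Evaluating C_D at t_opt = ln(k₂/k₁)/(k₂−k₁) gives C_{D,max}/C_{A0} = (k₁/k₂)^[k₂/(k₂−k₁)].
= (1.71/0.333)^(0.333/(0.333−1.71)) = (5.135)^(-0.2418) = 0.6732.
C_{D,max} = 0.6732×0.840 = 0.566 mol/L.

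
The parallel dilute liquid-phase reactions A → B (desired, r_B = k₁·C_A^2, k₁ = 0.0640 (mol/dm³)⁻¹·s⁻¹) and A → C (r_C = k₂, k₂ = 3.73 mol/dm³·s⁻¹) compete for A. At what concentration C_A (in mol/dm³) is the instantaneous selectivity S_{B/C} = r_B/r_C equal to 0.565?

5.74 mol/dm³

S_{B/C} = (k₁/k₂)·C_A^2 ⇒ C_A = (S·k₂/k₁)^(0.5).
= (0.565×3.73/0.0640)^(0.5) = (32.93)^(0.5) = 5.74 mol/dm³.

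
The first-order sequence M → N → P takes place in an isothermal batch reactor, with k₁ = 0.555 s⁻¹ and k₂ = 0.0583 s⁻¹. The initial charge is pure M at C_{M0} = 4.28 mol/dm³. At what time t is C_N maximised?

4.54 s

Setting dC_N/dt = 0 gives t_opt = ln(k₂/k₁)/(k₂−k₁).
= ln(0.0583/0.555)/(0.0583−0.555) = ln(0.1050)/-0.4967 = -2.253/-0.4967 = 4.54 s.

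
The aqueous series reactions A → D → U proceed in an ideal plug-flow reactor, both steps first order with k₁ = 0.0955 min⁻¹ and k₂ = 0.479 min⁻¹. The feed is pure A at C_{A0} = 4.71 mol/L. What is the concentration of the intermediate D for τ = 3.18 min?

For first-order series with pure A initially, C_D(τ) = k₁C_{A0}/(k₂−k₁)·(e^(−k₁τ) − e^(−k₂τ)).
e^(−k₁τ) = e^(−0.0955×3.18) = e^(−0.3037) = 0.7381; e^(−k₂τ) = e^(−1.523) = 0.2180.
C_D = 0.0955×4.71/(0.479−0.0955) × (0.7381−0.2180) = 1.173×0.5201 = 0.6100 mol/L.

0.610 mol/L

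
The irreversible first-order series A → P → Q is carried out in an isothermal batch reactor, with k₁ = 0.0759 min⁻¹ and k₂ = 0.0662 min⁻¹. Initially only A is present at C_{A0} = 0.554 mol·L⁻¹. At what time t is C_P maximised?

14.1 min

The intermediate peaks when r₁ = r₂, i.e. k₁e^(−k₁t) = k₂e^(−k₂t), giving t_opt = ln(k₂/k₁)/(k₂−k₁).
= ln(0.0662/0.0759)/(0.0662−0.0759) = ln(0.8722)/-0.009700 = -0.1367/-0.009700 = 14.1 min.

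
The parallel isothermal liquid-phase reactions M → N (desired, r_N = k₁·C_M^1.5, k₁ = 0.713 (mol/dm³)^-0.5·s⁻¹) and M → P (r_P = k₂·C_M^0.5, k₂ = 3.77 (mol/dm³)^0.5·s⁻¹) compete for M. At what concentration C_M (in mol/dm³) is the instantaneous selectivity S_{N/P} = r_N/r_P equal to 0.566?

2.99 mol/dm³

S_{N/P} = (k₁/k₂)·C_M ⇒ C_M = S·k₂/k₁.
= 0.566×3.77/0.713 = 2.99 mol/dm³.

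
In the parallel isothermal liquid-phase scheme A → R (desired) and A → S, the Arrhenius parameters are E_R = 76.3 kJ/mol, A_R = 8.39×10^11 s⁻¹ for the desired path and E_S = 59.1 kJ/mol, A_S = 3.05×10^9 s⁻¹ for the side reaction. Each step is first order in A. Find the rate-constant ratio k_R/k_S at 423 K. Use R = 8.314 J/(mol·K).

2.07

With equal orders, S_{R/S} = k_R/k_S = (A_R/A_S)·exp[(E_S−E_R)/(RT)].
(E_S−E_R)/(RT) = (59.1−76.3)×10³/(8.314×423) = -17200/3517 = -4.891.
k_R/k_S = (8.39×10^11/3.05×10^9)·exp(-4.891) = 275.1 × 0.007516 = 2.07.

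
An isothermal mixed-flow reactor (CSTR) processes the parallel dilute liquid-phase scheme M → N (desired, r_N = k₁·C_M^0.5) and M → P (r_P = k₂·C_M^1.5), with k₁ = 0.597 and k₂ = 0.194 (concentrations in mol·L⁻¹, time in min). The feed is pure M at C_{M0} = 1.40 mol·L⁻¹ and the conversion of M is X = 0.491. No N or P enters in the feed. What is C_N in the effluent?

0.558 mol·L⁻¹

Exit C_M = C_{M0}(1−X) = 1.40×0.509 = 0.7126 mol·L⁻¹.
In a CSTR the entire volume is at exit conditions, so r_N = 0.597×0.7126^0.5 = 0.5040 and r_P = 0.194×0.7126^1.5 = 0.1167.
Fraction of consumed M going to N: r_N/(r_N+r_P) = 0.8120.
C_N = 0.8120·C_{M0}·X = 0.8120×1.40×0.491 = 0.558 mol·L⁻¹.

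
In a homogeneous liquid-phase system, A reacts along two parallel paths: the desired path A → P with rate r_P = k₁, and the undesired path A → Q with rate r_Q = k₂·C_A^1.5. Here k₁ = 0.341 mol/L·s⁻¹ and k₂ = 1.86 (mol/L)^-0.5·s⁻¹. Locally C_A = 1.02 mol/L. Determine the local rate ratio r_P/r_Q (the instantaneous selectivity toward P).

S_{P/Q} = r_P/r_Q = (k₁)/(k₂·C_A^1.5) = (k₁/k₂)·C_A^-1.5.
= (0.341) / (1.86×1.020^1.5) = 0.3410/1.916 = 0.178.
The undesired path is higher order in A, so low C_A (CSTR or dilute feed) favours P.

0.178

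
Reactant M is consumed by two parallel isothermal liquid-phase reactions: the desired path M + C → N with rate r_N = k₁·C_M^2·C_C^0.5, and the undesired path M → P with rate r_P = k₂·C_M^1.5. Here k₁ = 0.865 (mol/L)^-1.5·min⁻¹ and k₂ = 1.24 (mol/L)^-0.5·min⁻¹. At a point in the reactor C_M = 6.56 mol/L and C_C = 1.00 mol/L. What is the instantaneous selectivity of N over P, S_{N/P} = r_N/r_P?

1.79

S_{N/P} = r_N/r_P = (k₁·C_M^2·C_C^0.5)/(k₂·C_M^1.5) = (k₁/k₂)·C_M^0.5·C_C^0.5.
= (0.865×6.560^2×1.000^0.5) / (1.24×6.560^1.5) = 37.22/20.83 = 1.79.
Since the desired path is higher order in M, keeping C_M high (PFR or concentrated feed) favours N.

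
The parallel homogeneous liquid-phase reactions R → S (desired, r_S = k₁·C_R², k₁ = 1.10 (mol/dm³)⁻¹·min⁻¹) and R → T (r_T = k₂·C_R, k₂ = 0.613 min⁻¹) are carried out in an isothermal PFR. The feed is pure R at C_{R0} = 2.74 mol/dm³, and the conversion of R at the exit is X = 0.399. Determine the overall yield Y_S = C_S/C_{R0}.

C_R = C_{R0}(1−X) = 1.647 mol/dm³.
Along a PFR/batch, dC_T/dC_R = −r_T/(r_S+r_T) = −k₂/(k₂+k₁·C_R).
Integrating from C_{R0} to C_R: C_T = (0.613/1.10)·ln[(0.613+1.10·2.74)/(0.613+1.10·1.65)] = 0.5573·ln(3.627/2.424) = 0.2245 mol/dm³.
Then C_S = (C_{R0}−C_R) − C_T = 1.093 − 0.2245 = 0.8688 mol/dm³.
Y_S = C_S/C_{R0} = 0.8688/2.74 = 0.317.

0.317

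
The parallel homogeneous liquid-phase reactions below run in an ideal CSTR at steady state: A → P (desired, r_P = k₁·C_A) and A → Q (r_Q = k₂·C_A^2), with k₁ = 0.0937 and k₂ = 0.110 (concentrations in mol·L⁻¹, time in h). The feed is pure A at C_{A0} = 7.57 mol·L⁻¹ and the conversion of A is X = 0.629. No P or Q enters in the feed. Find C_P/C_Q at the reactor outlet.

0.303

Exit C_A = C_{A0}(1−X) = 7.57×0.371 = 2.808 mol·L⁻¹.
Rates in a CSTR are evaluated at the outlet concentration: r_P = 0.0937×2.808 = 0.2632, r_Q = 0.110×2.808^2 = 0.8676.
Overall selectivity = C_P/C_Q = r_Pτ/(r_Qτ) = r_P/r_Q = 0.303.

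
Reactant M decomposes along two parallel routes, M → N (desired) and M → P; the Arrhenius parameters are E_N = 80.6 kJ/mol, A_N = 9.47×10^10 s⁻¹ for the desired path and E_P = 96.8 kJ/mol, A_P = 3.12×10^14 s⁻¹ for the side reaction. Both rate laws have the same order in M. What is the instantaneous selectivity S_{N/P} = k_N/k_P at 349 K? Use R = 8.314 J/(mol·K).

k_N/k_P = (A_N/A_P)·exp[−(E_N−E_P)/(RT)] = (A_N/A_P)·exp[(E_P−E_N)/(RT)].
(E_P−E_N)/(RT) = (96.8−80.6)×10³/(8.314×349) = 16200/2902 = 5.583.
k_N/k_P = (9.47×10^10/3.12×10^14)·exp(5.583) = 3.035×10^-4 × 265.9 = 0.0807.

0.0807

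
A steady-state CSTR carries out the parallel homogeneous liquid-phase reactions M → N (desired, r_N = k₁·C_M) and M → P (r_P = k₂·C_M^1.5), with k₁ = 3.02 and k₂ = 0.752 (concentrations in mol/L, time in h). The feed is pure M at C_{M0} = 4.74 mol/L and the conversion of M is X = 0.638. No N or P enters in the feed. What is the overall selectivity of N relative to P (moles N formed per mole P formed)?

Exit C_M = C_{M0}(1−X) = 4.74×0.362 = 1.716 mol/L.
Rates in a CSTR are evaluated at the outlet concentration: r_N = 3.02×1.716 = 5.182, r_P = 0.752×1.716^1.5 = 1.690.
Overall selectivity = C_N/C_P = r_Nτ/(r_Pτ) = r_N/r_P = 3.07.

3.07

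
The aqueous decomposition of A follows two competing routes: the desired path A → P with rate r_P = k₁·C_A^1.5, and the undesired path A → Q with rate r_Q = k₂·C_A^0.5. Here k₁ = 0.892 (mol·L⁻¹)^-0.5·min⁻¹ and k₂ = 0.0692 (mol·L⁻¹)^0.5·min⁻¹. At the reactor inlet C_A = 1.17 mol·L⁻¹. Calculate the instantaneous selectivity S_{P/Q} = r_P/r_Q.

15.1

S_{P/Q} = r_P/r_Q = (k₁·C_A^1.5)/(k₂·C_A^0.5) = (k₁/k₂)·C_A.
= (0.892×1.170^1.5) / (0.0692×1.170^0.5) = 1.129/0.07485 = 15.1.
Since the desired path is higher order in A, keeping C_A high (PFR or concentrated feed) favours P.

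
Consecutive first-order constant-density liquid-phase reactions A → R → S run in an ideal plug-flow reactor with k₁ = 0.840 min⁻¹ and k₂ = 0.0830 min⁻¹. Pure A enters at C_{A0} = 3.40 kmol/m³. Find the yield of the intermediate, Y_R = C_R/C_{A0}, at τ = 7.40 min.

For first-order series with pure A initially, C_R(τ) = k₁C_{A0}/(k₂−k₁)·(e^(−k₁τ) − e^(−k₂τ)).
e^(−k₁τ) = e^(−0.840×7.40) = e^(−6.216) = 0.001997; e^(−k₂τ) = e^(−0.6142) = 0.5411.
C_R = 0.840×3.40/(0.0830−0.840) × (0.001997−0.5411) = (-3.773)×(-0.5391) = 2.034 kmol/m³.
Y_R = C_R/C_{A0} = 2.034/3.40 = 0.598.

0.598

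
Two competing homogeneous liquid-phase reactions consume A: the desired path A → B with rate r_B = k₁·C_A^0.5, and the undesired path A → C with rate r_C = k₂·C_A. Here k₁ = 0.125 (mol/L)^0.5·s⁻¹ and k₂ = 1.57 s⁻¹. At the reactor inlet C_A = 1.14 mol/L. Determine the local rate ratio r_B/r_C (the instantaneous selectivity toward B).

0.0746

S_{B/C} = r_B/r_C = (k₁·C_A^0.5)/(k₂·C_A) = (k₁/k₂)·C_A^-0.5.
= (0.125×1.140^0.5) / (1.57×1.140) = 0.1335/1.790 = 0.0746.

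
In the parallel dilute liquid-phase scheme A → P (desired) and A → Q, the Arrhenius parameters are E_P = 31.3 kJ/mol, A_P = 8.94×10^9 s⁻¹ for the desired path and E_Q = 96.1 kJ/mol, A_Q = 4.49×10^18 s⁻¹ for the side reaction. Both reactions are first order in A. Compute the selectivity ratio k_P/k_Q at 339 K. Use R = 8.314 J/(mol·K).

k_P/k_Q = (A_P/A_Q)·exp[−(E_P−E_Q)/(RT)] = (A_P/A_Q)·exp[(E_Q−E_P)/(RT)].
(E_Q−E_P)/(RT) = (96.1−31.3)×10³/(8.314×339) = 64800/2818 = 22.99.
k_P/k_Q = (8.94×10^9/4.49×10^18)·exp(22.99) = 1.991×10^-9 × 9.661×10^9 = 19.2.
Since E_P < E_Q, lowering the temperature improves selectivity toward P.

19.2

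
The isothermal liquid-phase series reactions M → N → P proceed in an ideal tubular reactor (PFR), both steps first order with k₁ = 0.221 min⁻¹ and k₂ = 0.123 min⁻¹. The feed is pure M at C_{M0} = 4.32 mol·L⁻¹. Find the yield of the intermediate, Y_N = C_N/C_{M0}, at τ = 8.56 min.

0.447

Solving the coupled first-order balances gives C_N(τ) = [k₁/(k₂−k₁)]·C_{M0}·(e^(−k₁τ) − e^(−k₂τ)).
e^(−k₁τ) = e^(−0.221×8.56) = e^(−1.892) = 0.1508; e^(−k₂τ) = e^(−1.053) = 0.3489.
C_N = 0.221×4.32/(0.123−0.221) × (0.1508−0.3489) = (-9.742)×(-0.1981) = 1.930 mol·L⁻¹.
Y_N = C_N/C_{M0} = 1.930/4.32 = 0.447.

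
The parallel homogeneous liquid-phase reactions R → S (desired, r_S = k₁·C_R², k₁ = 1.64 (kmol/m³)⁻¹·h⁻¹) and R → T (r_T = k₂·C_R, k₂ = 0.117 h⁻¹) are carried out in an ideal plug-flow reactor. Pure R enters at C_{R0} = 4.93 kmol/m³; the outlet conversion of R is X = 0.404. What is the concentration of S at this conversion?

1.96 kmol/m³

C_R = C_{R0}(1−X) = 2.938 kmol/m³.
Along a PFR/batch, dC_T/dC_R = −r_T/(r_S+r_T) = −k₂/(k₂+k₁·C_R).
Integrating from C_{R0} to C_R: C_T = (0.117/1.64)·ln[(0.117+1.64·4.93)/(0.117+1.64·2.94)] = 0.07134·ln(8.202/4.936) = 0.03623 kmol/m³.
Then C_S = (C_{R0}−C_R) − C_T = 1.992 − 0.03623 = 1.955 kmol/m³.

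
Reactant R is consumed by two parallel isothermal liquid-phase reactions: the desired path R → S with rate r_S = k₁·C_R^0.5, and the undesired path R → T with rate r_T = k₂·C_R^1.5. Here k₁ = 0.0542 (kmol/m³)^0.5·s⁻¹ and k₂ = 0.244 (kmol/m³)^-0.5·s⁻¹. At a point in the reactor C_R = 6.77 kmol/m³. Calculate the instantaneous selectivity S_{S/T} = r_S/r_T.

0.0328

S_{S/T} = r_S/r_T = (k₁·C_R^0.5)/(k₂·C_R^1.5) = (k₁/k₂)·C_R⁻¹.
= (0.0542×6.770^0.5) / (0.244×6.770^1.5) = 0.1410/4.298 = 0.0328.
The undesired path is higher order in R, so low C_R (CSTR or dilute feed) favours S.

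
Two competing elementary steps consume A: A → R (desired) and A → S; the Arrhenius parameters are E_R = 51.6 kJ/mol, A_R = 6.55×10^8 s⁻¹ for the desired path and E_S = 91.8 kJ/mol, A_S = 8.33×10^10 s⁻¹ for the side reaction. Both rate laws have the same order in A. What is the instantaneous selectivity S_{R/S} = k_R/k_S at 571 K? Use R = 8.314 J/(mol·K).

Since both paths have the same order in A, the concentration cancels and S_{R/S} = k_R/k_S = (A_R/A_S)·exp[(E_S−E_R)/(RT)].
(E_S−E_R)/(RT) = (91.8−51.6)×10³/(8.314×571) = 40200/4747 = 8.468.
k_R/k_S = (6.55×10^8/8.33×10^10)·exp(8.468) = 0.007863 × 4760 = 37.4.
Since E_R < E_S, lowering the temperature improves selectivity toward R.

37.4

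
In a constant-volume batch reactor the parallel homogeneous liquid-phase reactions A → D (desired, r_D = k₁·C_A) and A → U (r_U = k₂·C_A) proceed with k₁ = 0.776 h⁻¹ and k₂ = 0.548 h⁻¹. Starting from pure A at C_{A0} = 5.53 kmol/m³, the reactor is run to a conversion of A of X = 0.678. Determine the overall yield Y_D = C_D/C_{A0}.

0.397

C_A = C_{A0}(1−X) = 1.781 kmol/m³.
Both paths are first order in A, so the instantaneous fraction to D is constant: dC_D/d(−C_A) = k₁/(k₁+k₂) = 0.5861.
C_D = 0.5861·(C_{A0}−C_A) = 0.5861×3.749 = 2.20 kmol/m³.
Y_D = C_D/C_{A0} = 2.197/5.53 = 0.397.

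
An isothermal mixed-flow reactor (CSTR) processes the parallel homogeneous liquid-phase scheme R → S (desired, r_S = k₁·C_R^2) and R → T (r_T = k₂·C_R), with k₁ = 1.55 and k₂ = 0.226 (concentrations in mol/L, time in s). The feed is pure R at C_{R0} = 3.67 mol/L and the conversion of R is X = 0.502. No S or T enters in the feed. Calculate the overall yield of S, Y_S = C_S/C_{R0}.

Exit C_R = C_{R0}(1−X) = 3.67×0.498 = 1.828 mol/L.
In a CSTR the entire volume is at exit conditions, so r_S = 1.55×1.828^2 = 5.178 and r_T = 0.226×1.828 = 0.4131.
Fraction of consumed R going to S: r_S/(r_S+r_T) = 0.9261.
C_S = 0.9261·C_{R0}·X = 0.9261×3.67×0.502 = 1.71 mol/L; Y_S = C_S/C_{R0} = 0.465.

0.465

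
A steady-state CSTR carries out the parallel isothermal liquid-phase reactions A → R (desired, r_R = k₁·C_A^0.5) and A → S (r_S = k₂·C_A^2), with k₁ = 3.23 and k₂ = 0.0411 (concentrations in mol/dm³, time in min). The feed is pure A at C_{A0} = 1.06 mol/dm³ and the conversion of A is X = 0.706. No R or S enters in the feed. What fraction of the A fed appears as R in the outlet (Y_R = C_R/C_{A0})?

Exit C_A = C_{A0}(1−X) = 1.06×0.294 = 0.3116 mol/dm³.
A CSTR operates uniformly at the exit composition, giving r_R = 1.803 and r_S = 0.003992 (each k·C_A^n at C_A = 0.3116).
Fraction of consumed A going to R: r_R/(r_R+r_S) = 0.9978.
C_R = 0.9978·C_{A0}·X = 0.9978×1.06×0.706 = 0.747 mol/dm³; Y_R = C_R/C_{A0} = 0.704.

0.704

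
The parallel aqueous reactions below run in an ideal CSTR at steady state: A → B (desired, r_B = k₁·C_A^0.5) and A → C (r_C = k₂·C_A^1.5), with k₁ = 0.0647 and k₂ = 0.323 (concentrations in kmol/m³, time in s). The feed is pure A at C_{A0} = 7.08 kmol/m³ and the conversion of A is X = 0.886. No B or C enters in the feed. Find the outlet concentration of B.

Exit C_A = C_{A0}(1−X) = 7.08×0.114 = 0.8071 kmol/m³.
In a CSTR the entire volume is at exit conditions, so r_B = 0.0647×0.8071^0.5 = 0.05813 and r_C = 0.323×0.8071^1.5 = 0.2342.
Fraction of consumed A going to B: r_B/(r_B+r_C) = 0.1988.
C_B = 0.1988·C_{A0}·X = 0.1988×7.08×0.886 = 1.25 kmol/m³.

1.25 kmol/m³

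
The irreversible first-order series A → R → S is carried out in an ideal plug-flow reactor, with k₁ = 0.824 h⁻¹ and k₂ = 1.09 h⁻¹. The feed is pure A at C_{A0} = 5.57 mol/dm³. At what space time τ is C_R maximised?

1.05 h

Setting dC_R/dτ = 0 gives τ_opt = ln(k₂/k₁)/(k₂−k₁).
= ln(1.09/0.824)/(1.09−0.824) = ln(1.323)/0.2660 = 0.2798/0.2660 = 1.05 h.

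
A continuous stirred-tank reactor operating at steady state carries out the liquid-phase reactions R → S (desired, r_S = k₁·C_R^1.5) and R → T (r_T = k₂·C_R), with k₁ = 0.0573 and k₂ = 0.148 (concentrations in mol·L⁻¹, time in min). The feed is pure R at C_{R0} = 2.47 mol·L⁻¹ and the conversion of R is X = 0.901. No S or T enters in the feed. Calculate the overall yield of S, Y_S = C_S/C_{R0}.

Exit C_R = C_{R0}(1−X) = 2.47×0.0990 = 0.2445 mol·L⁻¹.
In a CSTR the entire volume is at exit conditions, so r_S = 0.0573×0.2445^1.5 = 0.006929 and r_T = 0.148×0.2445 = 0.03619.
Fraction of consumed R going to S: r_S/(r_S+r_T) = 0.1607.
C_S = 0.1607·C_{R0}·X = 0.1607×2.47×0.901 = 0.358 mol·L⁻¹; Y_S = C_S/C_{R0} = 0.145.

0.145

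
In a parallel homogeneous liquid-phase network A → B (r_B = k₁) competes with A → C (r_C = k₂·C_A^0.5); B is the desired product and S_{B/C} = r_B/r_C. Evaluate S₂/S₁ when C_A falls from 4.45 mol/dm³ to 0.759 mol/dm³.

2.42

S_{B/C} = (k₁/k₂)·C_A^-0.5, so S₂/S₁ = (C_{A,2}/C_{A,1})^-0.5.
= (0.759/4.45)^(-0.5) = (0.1706)^(-0.5) = 2.42.
Selectivity toward B rises as C_A falls — low-concentration operation is favoured.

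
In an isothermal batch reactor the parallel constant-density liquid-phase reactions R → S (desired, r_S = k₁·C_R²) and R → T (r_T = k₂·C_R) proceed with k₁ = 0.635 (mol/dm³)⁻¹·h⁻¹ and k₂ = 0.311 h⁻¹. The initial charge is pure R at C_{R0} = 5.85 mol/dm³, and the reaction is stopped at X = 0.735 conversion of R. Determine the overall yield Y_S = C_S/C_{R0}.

0.640

C_R = C_{R0}(1−X) = 1.550 mol/dm³.
Along a PFR/batch, dC_T/dC_R = −r_T/(r_S+r_T) = −k₂/(k₂+k₁·C_R).
Integrating from C_{R0} to C_R: C_T = (0.311/0.635)·ln[(0.311+0.635·5.85)/(0.311+0.635·1.55)] = 0.4898·ln(4.026/1.295) = 0.5553 mol/dm³.
Then C_S = (C_{R0}−C_R) − C_T = 4.300 − 0.5553 = 3.744 mol/dm³.
Y_S = C_S/C_{R0} = 3.744/5.85 = 0.640.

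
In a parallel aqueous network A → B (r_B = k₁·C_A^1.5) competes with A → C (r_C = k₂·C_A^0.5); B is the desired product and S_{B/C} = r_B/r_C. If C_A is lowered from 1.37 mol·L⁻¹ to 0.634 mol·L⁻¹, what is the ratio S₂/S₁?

0.463

S_{B/C} = (k₁/k₂)·C_A, so S₂/S₁ = (C_{A,2}/C_{A,1}).
= 0.634/1.37 = 0.463.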